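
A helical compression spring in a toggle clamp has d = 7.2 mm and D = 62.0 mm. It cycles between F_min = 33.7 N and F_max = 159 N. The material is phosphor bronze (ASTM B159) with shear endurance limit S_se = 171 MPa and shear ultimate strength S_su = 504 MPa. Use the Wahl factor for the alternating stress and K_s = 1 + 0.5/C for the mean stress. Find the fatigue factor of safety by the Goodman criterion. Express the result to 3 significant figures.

3.75

C = D/d = 62.0/7.2 = 8.6111; K_W = (4C−1)/(4C−4)+0.615/C = 1.1700; K_s = 1+0.5/C = 1.0581
F_a = (F_max−F_min)/2 = 62.65 N; F_m = (F_max+F_min)/2 = 96.35 N
τ_a = K_W·8F_aD/(πd³) = 1.1700 × 26.501 = 31.005 MPa
τ_m = K_s·8F_mD/(πd³) = 1.0581 × 40.755 = 43.122 MPa
Goodman: 1/n_f = τ_a/S_se + τ_m/S_su = 31.005/171 + 43.122/504 = 0.18131 + 0.08556 = 0.26687
n_f = 1/0.26687 = 3.747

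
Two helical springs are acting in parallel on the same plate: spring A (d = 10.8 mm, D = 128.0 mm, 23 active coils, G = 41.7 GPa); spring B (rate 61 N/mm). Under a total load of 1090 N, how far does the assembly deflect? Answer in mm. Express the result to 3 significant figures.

17.4 mm

k_A = Gd⁴/(8D³N_a) = (41.7×10³)(10.8⁴)/(8·128.0³·23) = 1.4702 N/mm
Parallel: k_eq = 1.4702 + 61 = 62.47 N/mm
δ = F/k_eq = 1090/62.47 = 17.448 mm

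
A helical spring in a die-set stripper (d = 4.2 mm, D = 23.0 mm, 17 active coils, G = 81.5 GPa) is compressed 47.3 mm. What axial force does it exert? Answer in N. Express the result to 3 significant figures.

725 N

k = Gd⁴/(8D³N_a) = (81.5×10³)(4.2⁴)/(8·23.0³·17) = 15.326 N/mm
F = k·δ = 15.326 × 47.3 = 724.93 N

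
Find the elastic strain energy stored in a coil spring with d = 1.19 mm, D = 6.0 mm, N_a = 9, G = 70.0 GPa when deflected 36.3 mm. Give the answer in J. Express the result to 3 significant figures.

5.95 J

k = Gd⁴/(8D³N_a) = (70.0×10³)(1.19⁴)/(8·6.0³·9) = 9.0261 N/mm
U = ½kδ² = 0.5 × 9.0261 × 36.3² = 5946.8 N·mm = 5.9468 J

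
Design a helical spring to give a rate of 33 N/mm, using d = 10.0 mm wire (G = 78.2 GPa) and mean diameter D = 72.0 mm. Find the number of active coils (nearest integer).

N_a = Gd⁴/(8D³k) = (78.2×10³ × 10.0⁴)/(8 × 72.0³ × 33)
    = 7.82e+08 / 9.85375e+07 = 7.936 → 8 coils

8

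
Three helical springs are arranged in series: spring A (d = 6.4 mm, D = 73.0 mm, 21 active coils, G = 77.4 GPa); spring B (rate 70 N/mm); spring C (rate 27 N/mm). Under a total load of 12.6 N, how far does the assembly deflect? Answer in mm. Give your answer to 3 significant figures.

6.99 mm

k_A = Gd⁴/(8D³N_a) = (77.4×10³)(6.4⁴)/(8·73.0³·21) = 1.9869 N/mm
Series: 1/k_eq = 1/1.9869 + 1/70 + 1/27 = 0.55461; k_eq = 1.8031 N/mm
δ = F/k_eq = 12.6/1.8031 = 6.9881 mm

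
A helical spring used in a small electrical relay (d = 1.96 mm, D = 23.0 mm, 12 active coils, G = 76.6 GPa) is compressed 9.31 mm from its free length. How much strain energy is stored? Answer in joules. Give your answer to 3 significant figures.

0.0419 J

k = Gd⁴/(8D³N_a) = (76.6×10³)(1.96⁴)/(8·23.0³·12) = 0.96783 N/mm
U = ½kδ² = 0.5 × 0.96783 × 9.31² = 41.944 N·mm = 0.041944 J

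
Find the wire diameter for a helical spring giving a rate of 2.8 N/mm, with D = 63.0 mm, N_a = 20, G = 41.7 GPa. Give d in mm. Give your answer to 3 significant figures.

7.20 mm

d = (8D³N_a·k / G)^(1/4) = (8·63.0³·20·2.8 / (41.7×10³))^0.25
  = (2686.4)^0.25 = 7.1993 mm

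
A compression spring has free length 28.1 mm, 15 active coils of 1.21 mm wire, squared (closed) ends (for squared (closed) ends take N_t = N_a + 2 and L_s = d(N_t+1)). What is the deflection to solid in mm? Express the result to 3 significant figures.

N_t = 17; L_s = 1.21·18 = 21.78 mm
δ_solid = L₀ − L_s = 28.1 − 21.78 = 6.32 mm

6.32 mm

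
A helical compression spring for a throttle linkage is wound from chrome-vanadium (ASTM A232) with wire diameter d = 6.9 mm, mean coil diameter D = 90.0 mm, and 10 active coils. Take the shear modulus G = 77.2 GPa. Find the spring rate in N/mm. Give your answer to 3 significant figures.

3.00 N/mm

k = Gd⁴/(8D³N_a) = (77.2×10³ × 6.9⁴) / (8 × 90.0³ × 10)
  = 1.7499e+08 / 5.832e+07 = 3.0005 N/mm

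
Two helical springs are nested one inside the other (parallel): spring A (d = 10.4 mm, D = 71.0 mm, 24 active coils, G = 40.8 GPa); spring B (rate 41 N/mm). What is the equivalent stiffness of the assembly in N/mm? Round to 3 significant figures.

47.9 N/mm

k_A = Gd⁴/(8D³N_a) = (40.8×10³)(10.4⁴)/(8·71.0³·24) = 6.9457 N/mm
Parallel: k_eq = 6.9457 + 41 = 47.946 N/mm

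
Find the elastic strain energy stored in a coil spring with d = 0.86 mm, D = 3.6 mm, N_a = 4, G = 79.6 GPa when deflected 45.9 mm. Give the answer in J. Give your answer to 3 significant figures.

30.7 J

k = Gd⁴/(8D³N_a) = (79.6×10³)(0.86⁴)/(8·3.6³·4) = 29.164 N/mm
U = ½kδ² = 0.5 × 29.164 × 45.9² = 30722 N·mm = 30.722 J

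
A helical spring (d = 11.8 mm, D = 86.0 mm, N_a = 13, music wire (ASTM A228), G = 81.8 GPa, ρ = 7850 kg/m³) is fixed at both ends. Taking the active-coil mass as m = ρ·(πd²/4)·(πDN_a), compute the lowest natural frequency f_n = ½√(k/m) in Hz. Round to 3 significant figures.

44.6 Hz

k = Gd⁴/(8D³N_a) = (81.8×10³)(11.8⁴)/(8·86.0³·13) = 23.975 N/mm = 23975 N/m
Wire length L = πDN_a = π·86.0·13 = 3512.3 mm
m = ρ·(πd²/4)·L = 7850 × 109.36×10⁻⁶ m² × 3.5123 m = 3.0152 kg
f_n = ½√(k/m) = 0.5·√(23975/3.0152) = 0.5·√(7951.3) = 44.585 Hz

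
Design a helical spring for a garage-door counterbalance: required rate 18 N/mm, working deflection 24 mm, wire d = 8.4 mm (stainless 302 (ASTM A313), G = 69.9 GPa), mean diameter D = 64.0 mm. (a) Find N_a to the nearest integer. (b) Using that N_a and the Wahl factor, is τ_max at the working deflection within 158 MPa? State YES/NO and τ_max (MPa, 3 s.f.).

(a) 9 coils; (b) YES, τ_max = 145 MPa

N_a = Gd⁴/(8D³k) = (69.9×10³)(8.4⁴)/(8·64.0³·18) = 9.219 → N_a = 9
Actual rate k = Gd⁴/(8D³·9) = 18.438 N/mm
Working load F = kδ = 18.438·24 = 442.52 N
C = 64.0/8.4 = 7.6190; K_W = (4C−1)/(4C−4)+0.615/C = 1.1940
τ_max = K_W·8FD/(πd³) = 1.1940·121.68 = 145.29 MPa
τ_max ≤ 158 MPa → acceptable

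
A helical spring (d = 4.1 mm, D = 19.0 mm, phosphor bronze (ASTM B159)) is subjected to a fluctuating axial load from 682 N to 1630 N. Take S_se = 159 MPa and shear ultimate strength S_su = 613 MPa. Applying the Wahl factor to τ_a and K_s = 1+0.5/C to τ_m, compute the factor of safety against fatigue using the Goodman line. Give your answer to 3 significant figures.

C = D/d = 19.0/4.1 = 4.6341; K_W = (4C−1)/(4C−4)+0.615/C = 1.3391; K_s = 1+0.5/C = 1.1079
F_a = (F_max−F_min)/2 = 474 N; F_m = (F_max+F_min)/2 = 1156 N
τ_a = K_W·8F_aD/(πd³) = 1.3391 × 332.75 = 445.58 MPa
τ_m = K_s·8F_mD/(πd³) = 1.1079 × 811.52 = 899.08 MPa
Goodman: 1/n_f = τ_a/S_se + τ_m/S_su = 445.58/159 + 899.08/613 = 2.80241 + 1.46669 = 4.2691
n_f = 1/4.2691 = 0.2342

0.234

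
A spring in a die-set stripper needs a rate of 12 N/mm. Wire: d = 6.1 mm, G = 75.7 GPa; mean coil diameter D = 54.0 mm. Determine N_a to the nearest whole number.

N_a = Gd⁴/(8D³k) = (75.7×10³ × 6.1⁴)/(8 × 54.0³ × 12)
    = 1.04813e+08 / 1.51165e+07 = 6.934 → 7 coils

7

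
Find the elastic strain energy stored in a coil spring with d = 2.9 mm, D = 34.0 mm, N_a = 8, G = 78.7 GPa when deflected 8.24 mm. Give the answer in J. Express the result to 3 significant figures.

k = Gd⁴/(8D³N_a) = (78.7×10³)(2.9⁴)/(8·34.0³·8) = 2.2128 N/mm
U = ½kδ² = 0.5 × 2.2128 × 8.24² = 75.123 N·mm = 0.075123 J

0.0751 J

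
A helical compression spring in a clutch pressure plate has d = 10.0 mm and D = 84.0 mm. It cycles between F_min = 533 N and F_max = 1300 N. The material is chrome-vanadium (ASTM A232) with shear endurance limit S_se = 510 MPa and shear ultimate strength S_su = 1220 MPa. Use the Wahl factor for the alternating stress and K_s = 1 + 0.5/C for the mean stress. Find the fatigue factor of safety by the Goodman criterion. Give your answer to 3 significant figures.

C = D/d = 84.0/10.0 = 8.4000; K_W = (4C−1)/(4C−4)+0.615/C = 1.1746; K_s = 1+0.5/C = 1.0595
F_a = (F_max−F_min)/2 = 383.5 N; F_m = (F_max+F_min)/2 = 916.5 N
τ_a = K_W·8F_aD/(πd³) = 1.1746 × 82.032 = 96.352 MPa
τ_m = K_s·8F_mD/(πd³) = 1.0595 × 196.04 = 207.71 MPa
Goodman: 1/n_f = τ_a/S_se + τ_m/S_su = 96.352/510 + 207.71/1220 = 0.18893 + 0.17026 = 0.35918
n_f = 1/0.35918 = 2.784

2.78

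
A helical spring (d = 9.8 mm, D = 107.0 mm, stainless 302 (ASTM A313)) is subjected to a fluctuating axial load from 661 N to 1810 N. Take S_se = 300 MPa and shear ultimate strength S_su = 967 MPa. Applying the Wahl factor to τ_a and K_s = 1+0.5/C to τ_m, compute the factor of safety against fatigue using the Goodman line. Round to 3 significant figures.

C = D/d = 107.0/9.8 = 10.9184; K_W = (4C−1)/(4C−4)+0.615/C = 1.1319; K_s = 1+0.5/C = 1.0458
F_a = (F_max−F_min)/2 = 574.5 N; F_m = (F_max+F_min)/2 = 1235.5 N
τ_a = K_W·8F_aD/(πd³) = 1.1319 × 166.32 = 188.26 MPa
τ_m = K_s·8F_mD/(πd³) = 1.0458 × 357.67 = 374.05 MPa
Goodman: 1/n_f = τ_a/S_se + τ_m/S_su = 188.26/300 + 374.05/967 = 0.62754 + 0.38682 = 1.0144
n_f = 1/1.0144 = 0.9858

0.986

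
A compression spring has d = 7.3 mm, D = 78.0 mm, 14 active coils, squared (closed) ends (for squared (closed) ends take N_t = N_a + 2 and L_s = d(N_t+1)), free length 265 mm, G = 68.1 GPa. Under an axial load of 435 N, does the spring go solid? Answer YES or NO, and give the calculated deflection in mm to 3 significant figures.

NO, δ = 120 mm

k = Gd⁴/(8D³N_a) = (68.1×10³)(7.3⁴)/(8·78.0³·14) = 3.6386 N/mm
N_t = 16; L_s = 7.3·17 = 124.1 mm; δ_solid = L₀ − L_s = 265 − 124.1 = 140.9 mm
δ = F/k = 435/3.6386 = 119.55 mm
δ < δ_solid → spring does not go solid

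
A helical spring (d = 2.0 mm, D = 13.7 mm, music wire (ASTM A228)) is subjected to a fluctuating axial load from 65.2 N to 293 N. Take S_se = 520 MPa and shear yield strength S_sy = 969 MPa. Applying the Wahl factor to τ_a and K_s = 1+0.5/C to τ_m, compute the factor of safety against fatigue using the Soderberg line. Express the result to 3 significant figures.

0.493

C = D/d = 13.7/2.0 = 6.8500; K_W = (4C−1)/(4C−4)+0.615/C = 1.2180; K_s = 1+0.5/C = 1.0730
F_a = (F_max−F_min)/2 = 113.9 N; F_m = (F_max+F_min)/2 = 179.1 N
τ_a = K_W·8F_aD/(πd³) = 1.2180 × 496.7 = 604.97 MPa
τ_m = K_s·8F_mD/(πd³) = 1.0730 × 781.03 = 838.04 MPa
Soderberg: 1/n_f = τ_a/S_se + τ_m/S_sy = 604.97/520 + 838.04/969 = 1.16341 + 0.86485 = 2.0283
n_f = 1/2.0283 = 0.493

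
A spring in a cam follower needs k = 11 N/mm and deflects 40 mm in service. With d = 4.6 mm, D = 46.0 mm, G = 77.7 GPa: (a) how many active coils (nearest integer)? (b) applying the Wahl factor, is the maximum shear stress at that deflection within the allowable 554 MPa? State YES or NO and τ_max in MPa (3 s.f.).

N_a = Gd⁴/(8D³k) = (77.7×10³)(4.6⁴)/(8·46.0³·11) = 4.062 → N_a = 4
Actual rate k = Gd⁴/(8D³·4) = 11.169 N/mm
Working load F = kδ = 11.169·40 = 446.77 N
C = 46.0/4.6 = 10.0000; K_W = (4C−1)/(4C−4)+0.615/C = 1.1448
τ_max = K_W·8FD/(πd³) = 1.1448·537.67 = 615.54 MPa
τ_max > 554 MPa → exceeds allowable

(a) 4 coils; (b) NO, τ_max = 616 MPa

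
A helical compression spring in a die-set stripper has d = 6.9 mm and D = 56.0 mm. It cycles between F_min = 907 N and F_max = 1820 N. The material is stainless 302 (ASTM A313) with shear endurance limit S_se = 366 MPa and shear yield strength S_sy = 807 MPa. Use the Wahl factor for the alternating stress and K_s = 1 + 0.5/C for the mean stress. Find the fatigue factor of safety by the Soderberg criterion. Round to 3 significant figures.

0.705

C = D/d = 56.0/6.9 = 8.1159; K_W = (4C−1)/(4C−4)+0.615/C = 1.1812; K_s = 1+0.5/C = 1.0616
F_a = (F_max−F_min)/2 = 456.5 N; F_m = (F_max+F_min)/2 = 1363.5 N
τ_a = K_W·8F_aD/(πd³) = 1.1812 × 198.16 = 234.06 MPa
τ_m = K_s·8F_mD/(πd³) = 1.0616 × 591.88 = 628.35 MPa
Soderberg: 1/n_f = τ_a/S_se + τ_m/S_sy = 234.06/366 + 628.35/807 = 0.63952 + 0.77862 = 1.4181
n_f = 1/1.4181 = 0.7051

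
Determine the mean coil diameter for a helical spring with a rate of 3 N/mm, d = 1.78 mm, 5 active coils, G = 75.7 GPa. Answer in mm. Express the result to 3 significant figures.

18.5 mm

D = (Gd⁴/(8N_a·k))^(1/3) = (75.7×10³·1.78⁴/(8·5·3))^(1/3)
  = (6332.78)^(1/3) = 18.5011 mm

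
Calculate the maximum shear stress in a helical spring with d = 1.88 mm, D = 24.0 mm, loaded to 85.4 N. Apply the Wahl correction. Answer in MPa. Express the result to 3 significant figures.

873 MPa

Spring index C = D/d = 24.0/1.88 = 12.7660
K_W = (4C−1)/(4C−4) + 0.615/C = 50.064/47.064 + 0.0482 = 1.1119
τ₀ = 8FD/(πd³) = 8·85.4·24.0/(π·1.88³) = 16396.8/20.875 = 785.48 MPa
τ_max = K·τ₀ = 1.1119 × 785.48 = 873.39 MPa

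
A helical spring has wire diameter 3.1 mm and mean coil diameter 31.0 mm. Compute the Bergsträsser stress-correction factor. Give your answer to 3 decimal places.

1.135

C = D/d = 31.0/3.1 = 10.0000
K_B = (4C+2)/(4C−3) = 42.000/37.000 = 1.1351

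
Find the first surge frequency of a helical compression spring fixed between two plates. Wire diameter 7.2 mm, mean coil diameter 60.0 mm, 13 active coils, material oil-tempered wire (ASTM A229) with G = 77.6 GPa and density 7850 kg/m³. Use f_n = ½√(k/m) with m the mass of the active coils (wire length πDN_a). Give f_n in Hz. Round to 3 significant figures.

k = Gd⁴/(8D³N_a) = (77.6×10³)(7.2⁴)/(8·60.0³·13) = 9.2833 N/mm = 9283.3 N/m
Wire length L = πDN_a = π·60.0·13 = 2450.4 mm
m = ρ·(πd²/4)·L = 7850 × 40.715×10⁻⁶ m² × 2.4504 m = 0.78319 kg
f_n = ½√(k/m) = 0.5·√(9283.3/0.78319) = 0.5·√(11853) = 54.436 Hz

54.4 Hz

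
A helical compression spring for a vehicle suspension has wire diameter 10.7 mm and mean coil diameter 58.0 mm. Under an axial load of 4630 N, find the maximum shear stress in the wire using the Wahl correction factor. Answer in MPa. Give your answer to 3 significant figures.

716 MPa

Spring index C = D/d = 58.0/10.7 = 5.4206
K_W = (4C−1)/(4C−4) + 0.615/C = 20.682/17.682 + 0.1135 = 1.2831
τ₀ = 8FD/(πd³) = 8·4630·58.0/(π·10.7³) = 2.14832e+06/3848.6 = 558.21 MPa
τ_max = K·τ₀ = 1.2831 × 558.21 = 716.25 MPa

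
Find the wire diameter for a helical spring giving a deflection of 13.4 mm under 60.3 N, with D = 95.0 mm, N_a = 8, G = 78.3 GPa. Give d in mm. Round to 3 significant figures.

7.49 mm

Required rate k = F/δ = 60.3/13.4 = 4.5 N/mm
d = (8D³N_a·k / G)^(1/4) = (8·95.0³·8·4.5 / (78.3×10³))^0.25
  = (3153.6)^0.25 = 7.4938 mm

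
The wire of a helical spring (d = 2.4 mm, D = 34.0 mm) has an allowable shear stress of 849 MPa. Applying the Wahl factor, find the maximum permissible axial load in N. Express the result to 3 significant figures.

C = D/d = 34.0/2.4 = 14.1667
K_W = (4C−1)/(4C−4) + 0.615/C = 55.667/52.667 + 0.0434 = 1.1004
τ_max = K·8FD/(πd³) → F_max = τ_allow·πd³/(8DK)
F_max = 849·π·2.4³/(8·34.0·1.1004) = 36872/299.3 = 123.19 N

123 N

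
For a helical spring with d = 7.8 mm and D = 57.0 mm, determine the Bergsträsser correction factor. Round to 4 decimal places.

1.1906

C = D/d = 57.0/7.8 = 7.3077
K_B = (4C+2)/(4C−3) = 31.231/26.231 = 1.1906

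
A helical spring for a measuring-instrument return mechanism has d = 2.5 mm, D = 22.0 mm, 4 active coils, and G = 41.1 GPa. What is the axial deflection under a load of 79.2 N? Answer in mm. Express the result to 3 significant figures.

k = Gd⁴/(8D³N_a) = (41.1×10³)(2.5⁴)/(8·22.0³·4) = 4.7118 N/mm
δ = F/k = 79.2 / 4.7118 = 16.809 mm

16.8 mm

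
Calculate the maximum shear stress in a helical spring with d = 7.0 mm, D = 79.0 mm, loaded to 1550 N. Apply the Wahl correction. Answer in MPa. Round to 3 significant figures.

Spring index C = D/d = 79.0/7.0 = 11.2857
K_W = (4C−1)/(4C−4) + 0.615/C = 44.143/41.143 + 0.0545 = 1.1274
τ₀ = 8FD/(πd³) = 8·1550·79.0/(π·7.0³) = 979600/1077.6 = 909.09 MPa
τ_max = K·τ₀ = 1.1274 × 909.09 = 1024.9 MPa

1020 MPa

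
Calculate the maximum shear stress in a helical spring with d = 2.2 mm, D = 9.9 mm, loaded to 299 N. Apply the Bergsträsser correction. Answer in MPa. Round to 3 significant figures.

Spring index C = D/d = 9.9/2.2 = 4.5000
K_B = (4C+2)/(4C−3) = 20.000/15.000 = 1.3333
τ₀ = 8FD/(πd³) = 8·299·9.9/(π·2.2³) = 23680.8/33.452 = 707.91 MPa
τ_max = K·τ₀ = 1.3333 × 707.91 = 943.88 MPa

944 MPa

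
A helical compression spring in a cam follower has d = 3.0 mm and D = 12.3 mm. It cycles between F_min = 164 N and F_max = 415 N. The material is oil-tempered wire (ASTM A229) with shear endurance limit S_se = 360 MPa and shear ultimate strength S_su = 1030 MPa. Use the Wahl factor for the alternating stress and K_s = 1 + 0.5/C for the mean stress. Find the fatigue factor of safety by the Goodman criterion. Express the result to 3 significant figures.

C = D/d = 12.3/3.0 = 4.1000; K_W = (4C−1)/(4C−4)+0.615/C = 1.3919; K_s = 1+0.5/C = 1.1220
F_a = (F_max−F_min)/2 = 125.5 N; F_m = (F_max+F_min)/2 = 289.5 N
τ_a = K_W·8F_aD/(πd³) = 1.3919 × 145.59 = 202.65 MPa
τ_m = K_s·8F_mD/(πd³) = 1.1220 × 335.84 = 376.79 MPa
Goodman: 1/n_f = τ_a/S_se + τ_m/S_su = 202.65/360 + 376.79/1030 = 0.56291 + 0.36582 = 0.92873
n_f = 1/0.92873 = 1.077

1.08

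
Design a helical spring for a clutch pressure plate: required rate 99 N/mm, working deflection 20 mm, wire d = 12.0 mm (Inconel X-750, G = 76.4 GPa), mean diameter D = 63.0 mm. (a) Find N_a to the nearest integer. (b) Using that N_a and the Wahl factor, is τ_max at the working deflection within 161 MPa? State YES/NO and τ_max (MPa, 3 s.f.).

(a) 8 coils; (b) NO, τ_max = 238 MPa

N_a = Gd⁴/(8D³k) = (76.4×10³)(12.0⁴)/(8·63.0³·99) = 8 → N_a = 8
Actual rate k = Gd⁴/(8D³·8) = 98.996 N/mm
Working load F = kδ = 98.996·20 = 1979.9 N
C = 63.0/12.0 = 5.2500; K_W = (4C−1)/(4C−4)+0.615/C = 1.2936
τ_max = K_W·8FD/(πd³) = 1.2936·183.82 = 237.79 MPa
τ_max > 161 MPa → exceeds allowable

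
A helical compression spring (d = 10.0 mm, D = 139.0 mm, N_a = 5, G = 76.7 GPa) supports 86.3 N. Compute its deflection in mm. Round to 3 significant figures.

12.1 mm

k = Gd⁴/(8D³N_a) = (76.7×10³)(10.0⁴)/(8·139.0³·5) = 7.1399 N/mm
δ = F/k = 86.3 / 7.1399 = 12.087 mm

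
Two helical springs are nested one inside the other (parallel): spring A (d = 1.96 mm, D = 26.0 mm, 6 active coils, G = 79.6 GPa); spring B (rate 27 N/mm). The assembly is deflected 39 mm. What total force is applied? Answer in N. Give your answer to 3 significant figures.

k_A = Gd⁴/(8D³N_a) = (79.6×10³)(1.96⁴)/(8·26.0³·6) = 1.3924 N/mm
Parallel: k_eq = 1.3924 + 27 = 28.392 N/mm
F = k_eq·δ = 28.392·39 = 1107.3 N

1110 N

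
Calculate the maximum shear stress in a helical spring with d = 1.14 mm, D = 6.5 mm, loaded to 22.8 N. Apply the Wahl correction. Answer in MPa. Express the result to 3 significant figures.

323 MPa

Spring index C = D/d = 6.5/1.14 = 5.7018
K_W = (4C−1)/(4C−4) + 0.615/C = 21.807/18.807 + 0.1079 = 1.2674
τ₀ = 8FD/(πd³) = 8·22.8·6.5/(π·1.14³) = 1185.6/4.6544 = 254.73 MPa
τ_max = K·τ₀ = 1.2674 × 254.73 = 322.83 MPa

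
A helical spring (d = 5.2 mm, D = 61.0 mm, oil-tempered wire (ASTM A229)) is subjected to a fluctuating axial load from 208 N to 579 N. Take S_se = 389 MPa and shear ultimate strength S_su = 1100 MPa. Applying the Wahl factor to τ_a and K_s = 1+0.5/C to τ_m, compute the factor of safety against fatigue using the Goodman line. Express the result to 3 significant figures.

0.997

C = D/d = 61.0/5.2 = 11.7308; K_W = (4C−1)/(4C−4)+0.615/C = 1.1223; K_s = 1+0.5/C = 1.0426
F_a = (F_max−F_min)/2 = 185.5 N; F_m = (F_max+F_min)/2 = 393.5 N
τ_a = K_W·8F_aD/(πd³) = 1.1223 × 204.93 = 230 MPa
τ_m = K_s·8F_mD/(πd³) = 1.0426 × 434.72 = 453.24 MPa
Goodman: 1/n_f = τ_a/S_se + τ_m/S_su = 230/389 + 453.24/1100 = 0.59125 + 0.41204 = 1.0033
n_f = 1/1.0033 = 0.9967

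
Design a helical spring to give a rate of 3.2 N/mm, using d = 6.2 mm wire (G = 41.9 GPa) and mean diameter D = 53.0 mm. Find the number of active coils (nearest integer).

16

N_a = Gd⁴/(8D³k) = (41.9×10³ × 6.2⁴)/(8 × 53.0³ × 3.2)
    = 6.19128e+07 / 3.81125e+06 = 16.24 → 16 coils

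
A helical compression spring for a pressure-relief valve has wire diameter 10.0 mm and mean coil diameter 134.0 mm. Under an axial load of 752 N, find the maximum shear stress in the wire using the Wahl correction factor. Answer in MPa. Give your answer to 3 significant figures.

284 MPa

Spring index C = D/d = 134.0/10.0 = 13.4000
K_W = (4C−1)/(4C−4) + 0.615/C = 52.600/49.600 + 0.0459 = 1.1064
τ₀ = 8FD/(πd³) = 8·752·134.0/(π·10.0³) = 806144/3141.6 = 256.6 MPa
τ_max = K·τ₀ = 1.1064 × 256.6 = 283.9 MPa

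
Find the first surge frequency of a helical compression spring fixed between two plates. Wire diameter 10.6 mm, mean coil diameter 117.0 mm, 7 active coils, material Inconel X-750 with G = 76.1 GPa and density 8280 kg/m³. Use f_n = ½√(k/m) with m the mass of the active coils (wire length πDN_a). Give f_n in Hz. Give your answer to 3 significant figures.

37.7 Hz

k = Gd⁴/(8D³N_a) = (76.1×10³)(10.6⁴)/(8·117.0³·7) = 10.712 N/mm = 10712 N/m
Wire length L = πDN_a = π·117.0·7 = 2573 mm
m = ρ·(πd²/4)·L = 8280 × 88.247×10⁻⁶ m² × 2.573 m = 1.88 kg
f_n = ½√(k/m) = 0.5·√(10712/1.88) = 0.5·√(5697.7) = 37.741 Hz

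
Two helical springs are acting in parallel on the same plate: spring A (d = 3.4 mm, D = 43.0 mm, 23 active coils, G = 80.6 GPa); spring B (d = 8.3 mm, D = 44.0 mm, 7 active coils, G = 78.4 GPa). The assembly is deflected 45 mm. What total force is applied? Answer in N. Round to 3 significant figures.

3540 N

k_A = Gd⁴/(8D³N_a) = (80.6×10³)(3.4⁴)/(8·43.0³·23) = 0.73625 N/mm
k_B = Gd⁴/(8D³N_a) = (78.4×10³)(8.3⁴)/(8·44.0³·7) = 77.998 N/mm
Parallel: k_eq = 0.73625 + 77.998 = 78.734 N/mm
F = k_eq·δ = 78.734·45 = 3543 N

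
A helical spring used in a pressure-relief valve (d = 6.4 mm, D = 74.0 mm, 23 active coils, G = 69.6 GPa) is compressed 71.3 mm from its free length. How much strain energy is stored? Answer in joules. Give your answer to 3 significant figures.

3.98 J

k = Gd⁴/(8D³N_a) = (69.6×10³)(6.4⁴)/(8·74.0³·23) = 1.5661 N/mm
U = ½kδ² = 0.5 × 1.5661 × 71.3² = 3980.8 N·mm = 3.9808 J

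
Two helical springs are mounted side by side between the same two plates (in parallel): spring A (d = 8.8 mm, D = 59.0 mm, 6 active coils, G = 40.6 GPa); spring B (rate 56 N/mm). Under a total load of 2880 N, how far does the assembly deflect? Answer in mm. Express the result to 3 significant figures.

35.7 mm

k_A = Gd⁴/(8D³N_a) = (40.6×10³)(8.8⁴)/(8·59.0³·6) = 24.698 N/mm
Parallel: k_eq = 24.698 + 56 = 80.698 N/mm
δ = F/k_eq = 2880/80.698 = 35.689 mm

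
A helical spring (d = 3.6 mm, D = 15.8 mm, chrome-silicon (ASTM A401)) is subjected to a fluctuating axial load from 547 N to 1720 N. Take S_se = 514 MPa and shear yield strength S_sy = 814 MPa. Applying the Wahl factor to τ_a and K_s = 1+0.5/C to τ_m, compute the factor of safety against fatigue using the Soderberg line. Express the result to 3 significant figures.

0.374

C = D/d = 15.8/3.6 = 4.3889; K_W = (4C−1)/(4C−4)+0.615/C = 1.3614; K_s = 1+0.5/C = 1.1139
F_a = (F_max−F_min)/2 = 586.5 N; F_m = (F_max+F_min)/2 = 1133.5 N
τ_a = K_W·8F_aD/(πd³) = 1.3614 × 505.78 = 688.58 MPa
τ_m = K_s·8F_mD/(πd³) = 1.1139 × 977.49 = 1088.8 MPa
Soderberg: 1/n_f = τ_a/S_se + τ_m/S_sy = 688.58/514 + 1088.8/814 = 1.33965 + 1.33765 = 2.6773
n_f = 1/2.6773 = 0.3735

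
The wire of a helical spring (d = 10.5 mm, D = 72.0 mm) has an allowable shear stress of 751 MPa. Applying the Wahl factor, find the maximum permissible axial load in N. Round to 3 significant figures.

3890 N

C = D/d = 72.0/10.5 = 6.8571
K_W = (4C−1)/(4C−4) + 0.615/C = 26.429/23.429 + 0.0897 = 1.2177
τ_max = K·8FD/(πd³) → F_max = τ_allow·πd³/(8DK)
F_max = 751·π·10.5³/(8·72.0·1.2177) = 2.7312e+06/701.42 = 3893.9 N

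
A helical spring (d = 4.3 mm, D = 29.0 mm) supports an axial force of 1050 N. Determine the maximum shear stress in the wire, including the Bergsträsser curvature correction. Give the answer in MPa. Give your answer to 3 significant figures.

Spring index C = D/d = 29.0/4.3 = 6.7442
K_B = (4C+2)/(4C−3) = 28.977/23.977 = 1.2085
τ₀ = 8FD/(πd³) = 8·1050·29.0/(π·4.3³) = 243600/249.78 = 975.26 MPa
τ_max = K·τ₀ = 1.2085 × 975.26 = 1178.6 MPa

1180 MPa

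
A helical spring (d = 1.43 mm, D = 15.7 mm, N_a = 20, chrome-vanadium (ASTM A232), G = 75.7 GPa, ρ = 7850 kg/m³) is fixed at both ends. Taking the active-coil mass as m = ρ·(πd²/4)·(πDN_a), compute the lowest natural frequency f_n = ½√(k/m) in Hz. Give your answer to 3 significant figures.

k = Gd⁴/(8D³N_a) = (75.7×10³)(1.43⁴)/(8·15.7³·20) = 0.51124 N/mm = 511.24 N/m
Wire length L = πDN_a = π·15.7·20 = 986.46 mm
m = ρ·(πd²/4)·L = 7850 × 1.6061×10⁻⁶ m² × 0.98646 m = 0.012437 kg
f_n = ½√(k/m) = 0.5·√(511.24/0.012437) = 0.5·√(41106) = 101.37 Hz

101 Hz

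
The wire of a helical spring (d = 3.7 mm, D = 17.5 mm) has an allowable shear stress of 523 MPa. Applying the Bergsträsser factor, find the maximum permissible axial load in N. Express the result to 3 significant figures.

452 N

C = D/d = 17.5/3.7 = 4.7297
K_B = (4C+2)/(4C−3) = 20.919/15.919 = 1.3141
τ_max = K·8FD/(πd³) → F_max = τ_allow·πd³/(8DK)
F_max = 523·π·3.7³/(8·17.5·1.3141) = 83226/183.97 = 452.38 N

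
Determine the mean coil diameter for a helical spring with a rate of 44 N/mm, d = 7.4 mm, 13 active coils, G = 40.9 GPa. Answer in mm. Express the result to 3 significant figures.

29.9 mm

D = (Gd⁴/(8N_a·k))^(1/3) = (40.9×10³·7.4⁴/(8·13·44))^(1/3)
  = (26801.8)^(1/3) = 29.9264 mm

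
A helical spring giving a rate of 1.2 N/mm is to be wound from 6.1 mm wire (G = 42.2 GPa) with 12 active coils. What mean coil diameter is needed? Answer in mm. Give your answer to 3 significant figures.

D = (Gd⁴/(8N_a·k))^(1/3) = (42.2×10³·6.1⁴/(8·12·1.2))^(1/3)
  = (507200)^(1/3) = 79.7492 mm

79.7 mm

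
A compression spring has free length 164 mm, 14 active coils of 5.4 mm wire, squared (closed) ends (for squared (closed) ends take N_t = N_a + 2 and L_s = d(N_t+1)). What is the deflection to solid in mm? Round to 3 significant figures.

72.2 mm

N_t = 16; L_s = 5.4·17 = 91.8 mm
δ_solid = L₀ − L_s = 164 − 91.8 = 72.2 mm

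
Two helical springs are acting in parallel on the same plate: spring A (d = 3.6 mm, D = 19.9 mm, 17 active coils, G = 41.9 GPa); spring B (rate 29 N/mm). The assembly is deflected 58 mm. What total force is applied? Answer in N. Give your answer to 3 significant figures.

k_A = Gd⁴/(8D³N_a) = (41.9×10³)(3.6⁴)/(8·19.9³·17) = 6.5664 N/mm
Parallel: k_eq = 6.5664 + 29 = 35.566 N/mm
F = k_eq·δ = 35.566·58 = 2062.8 N

2060 N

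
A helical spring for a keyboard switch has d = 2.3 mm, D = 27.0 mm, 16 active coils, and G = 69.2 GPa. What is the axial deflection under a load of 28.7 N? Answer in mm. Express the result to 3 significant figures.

37.3 mm

k = Gd⁴/(8D³N_a) = (69.2×10³)(2.3⁴)/(8·27.0³·16) = 0.76863 N/mm
δ = F/k = 28.7 / 0.76863 = 37.339 mm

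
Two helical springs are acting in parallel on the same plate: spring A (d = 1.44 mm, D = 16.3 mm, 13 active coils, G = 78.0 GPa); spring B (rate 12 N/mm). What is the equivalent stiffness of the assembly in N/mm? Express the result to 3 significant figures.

k_A = Gd⁴/(8D³N_a) = (78.0×10³)(1.44⁴)/(8·16.3³·13) = 0.74464 N/mm
Parallel: k_eq = 0.74464 + 12 = 12.745 N/mm

12.7 N/mm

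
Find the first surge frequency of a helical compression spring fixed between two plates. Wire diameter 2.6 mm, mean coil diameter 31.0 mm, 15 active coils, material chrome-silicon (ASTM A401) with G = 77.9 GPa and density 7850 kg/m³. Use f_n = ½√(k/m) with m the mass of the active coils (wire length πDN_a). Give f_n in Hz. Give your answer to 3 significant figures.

63.9 Hz

k = Gd⁴/(8D³N_a) = (77.9×10³)(2.6⁴)/(8·31.0³·15) = 0.99578 N/mm = 995.78 N/m
Wire length L = πDN_a = π·31.0·15 = 1460.8 mm
m = ρ·(πd²/4)·L = 7850 × 5.3093×10⁻⁶ m² × 1.4608 m = 0.060885 kg
f_n = ½√(k/m) = 0.5·√(995.78/0.060885) = 0.5·√(16355) = 63.944 Hz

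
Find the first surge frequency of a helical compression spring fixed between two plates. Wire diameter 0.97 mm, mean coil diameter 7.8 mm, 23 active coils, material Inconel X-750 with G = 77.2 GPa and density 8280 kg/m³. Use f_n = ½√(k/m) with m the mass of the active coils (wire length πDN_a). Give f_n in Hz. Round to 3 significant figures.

238 Hz

k = Gd⁴/(8D³N_a) = (77.2×10³)(0.97⁴)/(8·7.8³·23) = 0.78271 N/mm = 782.71 N/m
Wire length L = πDN_a = π·7.8·23 = 563.6 mm
m = ρ·(πd²/4)·L = 8280 × 0.73898×10⁻⁶ m² × 0.5636 m = 0.0034485 kg
f_n = ½√(k/m) = 0.5·√(782.71/0.0034485) = 0.5·√(2.2697e+05) = 238.21 Hz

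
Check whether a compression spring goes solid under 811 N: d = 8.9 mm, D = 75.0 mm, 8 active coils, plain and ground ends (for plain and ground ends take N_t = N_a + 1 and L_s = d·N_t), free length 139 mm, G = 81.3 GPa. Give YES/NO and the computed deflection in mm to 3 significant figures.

NO, δ = 42.9 mm

k = Gd⁴/(8D³N_a) = (81.3×10³)(8.9⁴)/(8·75.0³·8) = 18.892 N/mm
N_t = 9; L_s = 8.9·9 = 80.1 mm; δ_solid = L₀ − L_s = 139 − 80.1 = 58.9 mm
δ = F/k = 811/18.892 = 42.927 mm
δ < δ_solid → spring does not go solid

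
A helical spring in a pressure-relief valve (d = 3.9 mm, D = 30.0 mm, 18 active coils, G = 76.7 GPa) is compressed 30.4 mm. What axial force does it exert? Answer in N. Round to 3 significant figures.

139 N

k = Gd⁴/(8D³N_a) = (76.7×10³)(3.9⁴)/(8·30.0³·18) = 4.5638 N/mm
F = k·δ = 4.5638 × 30.4 = 138.74 N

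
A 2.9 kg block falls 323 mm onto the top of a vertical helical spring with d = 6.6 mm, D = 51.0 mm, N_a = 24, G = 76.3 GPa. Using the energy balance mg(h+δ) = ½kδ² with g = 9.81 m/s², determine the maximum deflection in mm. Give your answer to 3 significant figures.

62.1 mm

k = Gd⁴/(8D³N_a) = (76.3×10³)(6.6⁴)/(8·51.0³·24) = 5.6845 N/mm
W = mg = 2.9 × 9.81 = 28.449 N
½kδ² − Wδ − Wh = 0 → δ = (W + √(W² + 2kWh))/k
δ = (28.449 + √(809.35 + 104469))/5.6845 = (28.449 + 324.47)/5.6845 = 62.084 mm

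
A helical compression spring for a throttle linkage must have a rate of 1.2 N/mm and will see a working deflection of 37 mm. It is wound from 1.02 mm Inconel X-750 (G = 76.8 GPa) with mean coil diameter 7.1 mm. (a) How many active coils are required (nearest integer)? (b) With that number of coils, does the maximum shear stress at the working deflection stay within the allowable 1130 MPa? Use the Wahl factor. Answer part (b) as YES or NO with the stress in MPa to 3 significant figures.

(a) 24 coils; (b) YES, τ_max = 926 MPa

N_a = Gd⁴/(8D³k) = (76.8×10³)(1.02⁴)/(8·7.1³·1.2) = 24.19 → N_a = 24
Actual rate k = Gd⁴/(8D³·24) = 1.2097 N/mm
Working load F = kδ = 1.2097·37 = 44.76 N
C = 7.1/1.02 = 6.9608; K_W = (4C−1)/(4C−4)+0.615/C = 1.2142
τ_max = K_W·8FD/(πd³) = 1.2142·762.58 = 925.9 MPa
τ_max ≤ 1130 MPa → acceptable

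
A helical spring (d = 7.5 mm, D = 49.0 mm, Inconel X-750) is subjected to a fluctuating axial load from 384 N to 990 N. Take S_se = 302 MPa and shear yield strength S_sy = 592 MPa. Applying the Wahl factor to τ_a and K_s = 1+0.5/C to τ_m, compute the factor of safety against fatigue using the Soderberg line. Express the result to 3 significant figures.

C = D/d = 49.0/7.5 = 6.5333; K_W = (4C−1)/(4C−4)+0.615/C = 1.2297; K_s = 1+0.5/C = 1.0765
F_a = (F_max−F_min)/2 = 303 N; F_m = (F_max+F_min)/2 = 687 N
τ_a = K_W·8F_aD/(πd³) = 1.2297 × 89.618 = 110.2 MPa
τ_m = K_s·8F_mD/(πd³) = 1.0765 × 203.19 = 218.74 MPa
Soderberg: 1/n_f = τ_a/S_se + τ_m/S_sy = 110.2/302 + 218.74/592 = 0.36490 + 0.36950 = 0.7344
n_f = 1/0.7344 = 1.362

1.36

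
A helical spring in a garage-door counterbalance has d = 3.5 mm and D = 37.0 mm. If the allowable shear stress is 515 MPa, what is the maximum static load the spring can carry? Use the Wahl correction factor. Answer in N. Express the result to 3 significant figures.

206 N

C = D/d = 37.0/3.5 = 10.5714
K_W = (4C−1)/(4C−4) + 0.615/C = 41.286/38.286 + 0.0582 = 1.1365
τ_max = K·8FD/(πd³) → F_max = τ_allow·πd³/(8DK)
F_max = 515·π·3.5³/(8·37.0·1.1365) = 69368/336.41 = 206.2 N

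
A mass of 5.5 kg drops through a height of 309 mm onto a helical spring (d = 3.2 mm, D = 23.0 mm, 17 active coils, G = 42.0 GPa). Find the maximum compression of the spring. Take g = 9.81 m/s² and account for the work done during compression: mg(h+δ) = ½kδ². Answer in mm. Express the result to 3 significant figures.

134 mm

k = Gd⁴/(8D³N_a) = (42.0×10³)(3.2⁴)/(8·23.0³·17) = 2.6615 N/mm
W = mg = 5.5 × 9.81 = 53.955 N
½kδ² − Wδ − Wh = 0 → δ = (W + √(W² + 2kWh))/k
δ = (53.955 + √(2911.1 + 88745.6))/2.6615 = (53.955 + 302.75)/2.6615 = 134.02 mm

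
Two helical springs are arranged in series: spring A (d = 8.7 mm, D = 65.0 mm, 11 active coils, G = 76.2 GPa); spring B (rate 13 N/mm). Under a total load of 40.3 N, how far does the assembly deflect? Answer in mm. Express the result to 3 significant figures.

5.33 mm

k_A = Gd⁴/(8D³N_a) = (76.2×10³)(8.7⁴)/(8·65.0³·11) = 18.064 N/mm
Series: 1/k_eq = 1/18.064 + 1/13 = 0.13228; k_eq = 7.5596 N/mm
δ = F/k_eq = 40.3/7.5596 = 5.331 mm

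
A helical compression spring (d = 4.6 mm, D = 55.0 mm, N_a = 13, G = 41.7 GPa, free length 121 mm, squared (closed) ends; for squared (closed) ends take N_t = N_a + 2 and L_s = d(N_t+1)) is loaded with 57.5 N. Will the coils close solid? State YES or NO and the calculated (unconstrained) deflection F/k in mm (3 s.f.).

YES, δ = 53.3 mm

k = Gd⁴/(8D³N_a) = (41.7×10³)(4.6⁴)/(8·55.0³·13) = 1.0791 N/mm
N_t = 15; L_s = 4.6·16 = 73.6 mm; δ_solid = L₀ − L_s = 121 − 73.6 = 47.4 mm
δ = F/k = 57.5/1.0791 = 53.287 mm
δ ≥ δ_solid → spring goes solid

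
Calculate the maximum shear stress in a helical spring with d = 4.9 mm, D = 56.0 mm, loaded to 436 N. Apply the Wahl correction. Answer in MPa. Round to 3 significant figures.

Spring index C = D/d = 56.0/4.9 = 11.4286
K_W = (4C−1)/(4C−4) + 0.615/C = 44.714/41.714 + 0.0538 = 1.1257
τ₀ = 8FD/(πd³) = 8·436·56.0/(π·4.9³) = 195328/369.61 = 528.48 MPa
τ_max = K·τ₀ = 1.1257 × 528.48 = 594.92 MPa

595 MPa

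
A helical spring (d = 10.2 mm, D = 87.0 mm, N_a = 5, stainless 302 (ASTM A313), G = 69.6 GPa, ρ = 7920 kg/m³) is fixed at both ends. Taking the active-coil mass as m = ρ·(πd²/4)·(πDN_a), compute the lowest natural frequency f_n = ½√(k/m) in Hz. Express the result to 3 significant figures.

89.9 Hz

k = Gd⁴/(8D³N_a) = (69.6×10³)(10.2⁴)/(8·87.0³·5) = 28.602 N/mm = 28602 N/m
Wire length L = πDN_a = π·87.0·5 = 1366.6 mm
m = ρ·(πd²/4)·L = 7920 × 81.713×10⁻⁶ m² × 1.3666 m = 0.88441 kg
f_n = ½√(k/m) = 0.5·√(28602/0.88441) = 0.5·√(32340) = 89.916 Hz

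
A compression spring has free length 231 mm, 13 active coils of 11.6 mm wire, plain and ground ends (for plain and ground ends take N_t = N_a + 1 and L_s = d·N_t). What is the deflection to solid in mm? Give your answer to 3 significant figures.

N_t = 14; L_s = 11.6·14 = 162.4 mm
δ_solid = L₀ − L_s = 231 − 162.4 = 68.6 mm

68.6 mm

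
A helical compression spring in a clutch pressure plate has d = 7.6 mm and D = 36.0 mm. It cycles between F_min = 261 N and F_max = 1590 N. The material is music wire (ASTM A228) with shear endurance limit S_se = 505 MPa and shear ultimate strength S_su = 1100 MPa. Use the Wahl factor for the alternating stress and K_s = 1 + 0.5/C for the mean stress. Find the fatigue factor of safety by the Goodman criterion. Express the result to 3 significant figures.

1.79

C = D/d = 36.0/7.6 = 4.7368; K_W = (4C−1)/(4C−4)+0.615/C = 1.3305; K_s = 1+0.5/C = 1.1056
F_a = (F_max−F_min)/2 = 664.5 N; F_m = (F_max+F_min)/2 = 925.5 N
τ_a = K_W·8F_aD/(πd³) = 1.3305 × 138.77 = 184.64 MPa
τ_m = K_s·8F_mD/(πd³) = 1.1056 × 193.28 = 213.68 MPa
Goodman: 1/n_f = τ_a/S_se + τ_m/S_su = 184.64/505 + 213.68/1100 = 0.36562 + 0.19425 = 0.55987
n_f = 1/0.55987 = 1.786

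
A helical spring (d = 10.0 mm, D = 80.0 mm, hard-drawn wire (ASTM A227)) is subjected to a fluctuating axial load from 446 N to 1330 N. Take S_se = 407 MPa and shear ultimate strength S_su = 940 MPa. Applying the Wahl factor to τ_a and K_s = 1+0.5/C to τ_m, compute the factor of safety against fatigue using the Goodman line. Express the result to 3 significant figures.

2.14

C = D/d = 80.0/10.0 = 8.0000; K_W = (4C−1)/(4C−4)+0.615/C = 1.1840; K_s = 1+0.5/C = 1.0625
F_a = (F_max−F_min)/2 = 442 N; F_m = (F_max+F_min)/2 = 888 N
τ_a = K_W·8F_aD/(πd³) = 1.1840 × 90.044 = 106.61 MPa
τ_m = K_s·8F_mD/(πd³) = 1.0625 × 180.9 = 192.21 MPa
Goodman: 1/n_f = τ_a/S_se + τ_m/S_su = 106.61/407 + 192.21/940 = 0.26195 + 0.20448 = 0.46643
n_f = 1/0.46643 = 2.144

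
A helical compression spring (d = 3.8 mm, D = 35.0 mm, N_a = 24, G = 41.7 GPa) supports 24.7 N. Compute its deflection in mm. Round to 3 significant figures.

23.4 mm

k = Gd⁴/(8D³N_a) = (41.7×10³)(3.8⁴)/(8·35.0³·24) = 1.0562 N/mm
δ = F/k = 24.7 / 1.0562 = 23.385 mm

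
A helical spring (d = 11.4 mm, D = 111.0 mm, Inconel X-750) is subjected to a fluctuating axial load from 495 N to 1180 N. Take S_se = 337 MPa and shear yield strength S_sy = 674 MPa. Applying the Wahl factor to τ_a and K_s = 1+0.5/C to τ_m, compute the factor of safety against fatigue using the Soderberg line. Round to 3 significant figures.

C = D/d = 111.0/11.4 = 9.7368; K_W = (4C−1)/(4C−4)+0.615/C = 1.1490; K_s = 1+0.5/C = 1.0514
F_a = (F_max−F_min)/2 = 342.5 N; F_m = (F_max+F_min)/2 = 837.5 N
τ_a = K_W·8F_aD/(πd³) = 1.1490 × 65.345 = 75.081 MPa
τ_m = K_s·8F_mD/(πd³) = 1.0514 × 159.78 = 167.99 MPa
Soderberg: 1/n_f = τ_a/S_se + τ_m/S_sy = 75.081/337 + 167.99/674 = 0.22279 + 0.24924 = 0.47203
n_f = 1/0.47203 = 2.118

2.12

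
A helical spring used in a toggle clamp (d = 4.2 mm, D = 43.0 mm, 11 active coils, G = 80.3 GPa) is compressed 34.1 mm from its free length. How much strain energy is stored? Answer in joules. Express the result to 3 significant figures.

k = Gd⁴/(8D³N_a) = (80.3×10³)(4.2⁴)/(8·43.0³·11) = 3.5713 N/mm
U = ½kδ² = 0.5 × 3.5713 × 34.1² = 2076.4 N·mm = 2.0764 J

2.08 J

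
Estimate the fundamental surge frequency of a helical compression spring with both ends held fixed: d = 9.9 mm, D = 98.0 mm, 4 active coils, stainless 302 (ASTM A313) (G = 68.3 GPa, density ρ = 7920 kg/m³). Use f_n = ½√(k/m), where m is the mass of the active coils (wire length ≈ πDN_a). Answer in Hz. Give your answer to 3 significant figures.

85.2 Hz

k = Gd⁴/(8D³N_a) = (68.3×10³)(9.9⁴)/(8·98.0³·4) = 21.784 N/mm = 21784 N/m
Wire length L = πDN_a = π·98.0·4 = 1231.5 mm
m = ρ·(πd²/4)·L = 7920 × 76.977×10⁻⁶ m² × 1.2315 m = 0.7508 kg
f_n = ½√(k/m) = 0.5·√(21784/0.7508) = 0.5·√(29014) = 85.168 Hz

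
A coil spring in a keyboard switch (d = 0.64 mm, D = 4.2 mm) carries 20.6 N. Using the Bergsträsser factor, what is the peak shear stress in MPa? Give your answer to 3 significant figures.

1020 MPa

Spring index C = D/d = 4.2/0.64 = 6.5625
K_B = (4C+2)/(4C−3) = 28.250/23.250 = 1.2151
τ₀ = 8FD/(πd³) = 8·20.6·4.2/(π·0.64³) = 692.16/0.82355 = 840.46 MPa
τ_max = K·τ₀ = 1.2151 × 840.46 = 1021.2 MPa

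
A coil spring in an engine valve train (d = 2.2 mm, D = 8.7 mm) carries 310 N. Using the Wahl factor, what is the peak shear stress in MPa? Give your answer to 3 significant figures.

Spring index C = D/d = 8.7/2.2 = 3.9545
K_W = (4C−1)/(4C−4) + 0.615/C = 14.818/11.818 + 0.1555 = 1.4094
τ₀ = 8FD/(πd³) = 8·310·8.7/(π·2.2³) = 21576/33.452 = 644.99 MPa
τ_max = K·τ₀ = 1.4094 × 644.99 = 909.03 MPa

909 MPa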